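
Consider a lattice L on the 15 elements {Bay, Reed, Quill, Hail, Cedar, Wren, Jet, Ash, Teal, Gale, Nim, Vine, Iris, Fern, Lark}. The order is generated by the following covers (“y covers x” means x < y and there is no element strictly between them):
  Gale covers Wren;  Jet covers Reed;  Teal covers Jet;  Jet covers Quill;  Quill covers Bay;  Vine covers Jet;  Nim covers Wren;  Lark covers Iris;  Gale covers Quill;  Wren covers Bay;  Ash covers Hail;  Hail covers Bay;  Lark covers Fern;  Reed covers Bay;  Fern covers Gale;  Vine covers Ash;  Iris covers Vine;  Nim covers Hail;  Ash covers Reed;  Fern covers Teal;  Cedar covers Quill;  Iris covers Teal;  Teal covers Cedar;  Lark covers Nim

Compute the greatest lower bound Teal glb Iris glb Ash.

Reed

Common lower bounds of {Teal, Iris, Ash}: Bay, Reed.
The greatest among these is Reed.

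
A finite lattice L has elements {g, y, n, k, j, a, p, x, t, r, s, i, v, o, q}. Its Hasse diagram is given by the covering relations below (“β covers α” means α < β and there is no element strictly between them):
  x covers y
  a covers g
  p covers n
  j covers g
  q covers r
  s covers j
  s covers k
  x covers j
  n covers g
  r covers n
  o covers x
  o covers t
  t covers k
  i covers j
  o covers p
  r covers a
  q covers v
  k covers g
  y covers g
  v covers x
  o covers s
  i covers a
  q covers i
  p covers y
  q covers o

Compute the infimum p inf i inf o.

Common lower bounds of {p, i, o}: g.
The greatest among these is g.

g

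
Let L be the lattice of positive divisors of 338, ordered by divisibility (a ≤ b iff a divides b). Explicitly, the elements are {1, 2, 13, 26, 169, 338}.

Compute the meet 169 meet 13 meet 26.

In the divisibility order, the meet is the greatest common divisor: gcd(169, 13, 26) = 13.

13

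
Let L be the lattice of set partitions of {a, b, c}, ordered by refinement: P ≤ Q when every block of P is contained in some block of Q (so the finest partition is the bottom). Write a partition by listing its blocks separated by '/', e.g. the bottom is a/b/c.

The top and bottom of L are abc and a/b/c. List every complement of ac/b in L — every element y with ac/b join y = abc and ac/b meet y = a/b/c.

a/bc, ab/c

Need y with ac/b ∨ y = abc and ac/b ∧ y = a/b/c.
Checking each element gives: a/bc, ab/c.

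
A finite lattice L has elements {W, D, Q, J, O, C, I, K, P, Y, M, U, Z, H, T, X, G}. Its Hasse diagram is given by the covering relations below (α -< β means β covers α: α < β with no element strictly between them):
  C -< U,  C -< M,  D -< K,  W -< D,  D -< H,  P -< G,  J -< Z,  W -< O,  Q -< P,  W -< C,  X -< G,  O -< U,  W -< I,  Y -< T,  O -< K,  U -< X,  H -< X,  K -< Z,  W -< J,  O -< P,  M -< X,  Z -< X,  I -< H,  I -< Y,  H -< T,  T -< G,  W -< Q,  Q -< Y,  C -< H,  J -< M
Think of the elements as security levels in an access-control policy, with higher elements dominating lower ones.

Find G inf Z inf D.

Common lower bounds of {G, Z, D}: D, W.
The greatest among these is D.

D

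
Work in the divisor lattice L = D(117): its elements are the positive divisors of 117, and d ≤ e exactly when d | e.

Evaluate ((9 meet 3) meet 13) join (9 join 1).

9

9 ∧ 3 = 3
3 ∧ 13 = 1
9 ∨ 1 = 9
1 ∨ 9 = 9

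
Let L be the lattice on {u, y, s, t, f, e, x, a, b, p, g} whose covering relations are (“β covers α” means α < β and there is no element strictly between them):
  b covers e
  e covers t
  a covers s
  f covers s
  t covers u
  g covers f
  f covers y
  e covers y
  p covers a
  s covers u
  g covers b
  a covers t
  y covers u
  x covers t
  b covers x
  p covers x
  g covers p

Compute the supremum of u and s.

Common upper bounds of {u, s}: a, f, g, p, s.
The least among these is s.

s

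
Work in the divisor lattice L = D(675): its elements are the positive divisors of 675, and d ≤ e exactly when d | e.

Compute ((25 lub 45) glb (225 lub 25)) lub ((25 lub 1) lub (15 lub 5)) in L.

25 ∨ 45 = 225
225 ∨ 25 = 225
225 ∧ 225 = 225
25 ∨ 1 = 25
15 ∨ 5 = 15
25 ∨ 15 = 75
225 ∨ 75 = 225

225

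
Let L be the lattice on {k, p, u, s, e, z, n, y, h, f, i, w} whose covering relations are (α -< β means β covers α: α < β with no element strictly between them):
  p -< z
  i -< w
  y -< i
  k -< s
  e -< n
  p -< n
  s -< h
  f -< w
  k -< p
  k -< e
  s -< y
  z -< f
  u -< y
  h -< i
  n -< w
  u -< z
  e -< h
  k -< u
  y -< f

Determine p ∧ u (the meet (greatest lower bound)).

Common lower bounds of {p, u}: k.
The greatest among these is k.

k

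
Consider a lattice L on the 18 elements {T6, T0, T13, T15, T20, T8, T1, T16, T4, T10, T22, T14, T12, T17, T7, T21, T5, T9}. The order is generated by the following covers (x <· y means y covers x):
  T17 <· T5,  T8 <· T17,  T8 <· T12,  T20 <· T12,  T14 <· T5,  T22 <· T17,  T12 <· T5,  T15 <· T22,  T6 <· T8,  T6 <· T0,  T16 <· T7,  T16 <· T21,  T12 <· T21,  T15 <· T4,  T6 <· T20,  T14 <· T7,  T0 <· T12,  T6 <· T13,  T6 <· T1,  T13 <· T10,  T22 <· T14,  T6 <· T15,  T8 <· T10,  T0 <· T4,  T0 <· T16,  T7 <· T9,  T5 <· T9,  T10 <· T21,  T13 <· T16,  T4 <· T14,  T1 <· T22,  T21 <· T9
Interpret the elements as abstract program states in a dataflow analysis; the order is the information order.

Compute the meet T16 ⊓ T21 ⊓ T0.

T0

Common lower bounds of {T16, T21, T0}: T0, T6.
The greatest among these is T0.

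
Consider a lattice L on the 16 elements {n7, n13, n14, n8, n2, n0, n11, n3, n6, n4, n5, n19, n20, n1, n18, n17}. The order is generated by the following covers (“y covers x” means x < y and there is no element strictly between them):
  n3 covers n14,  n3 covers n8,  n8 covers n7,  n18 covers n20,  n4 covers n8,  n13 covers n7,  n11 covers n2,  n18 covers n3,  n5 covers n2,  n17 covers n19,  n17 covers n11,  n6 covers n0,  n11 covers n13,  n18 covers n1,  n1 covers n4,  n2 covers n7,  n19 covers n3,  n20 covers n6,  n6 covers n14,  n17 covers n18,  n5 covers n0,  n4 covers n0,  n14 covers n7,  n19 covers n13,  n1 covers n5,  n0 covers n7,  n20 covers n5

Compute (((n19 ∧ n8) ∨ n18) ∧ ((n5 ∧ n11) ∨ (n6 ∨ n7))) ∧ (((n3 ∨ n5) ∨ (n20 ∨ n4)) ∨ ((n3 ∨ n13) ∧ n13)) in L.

n20

n19 ∧ n8 = n8
n8 ∨ n18 = n18
n5 ∧ n11 = n2
n6 ∨ n7 = n6
n2 ∨ n6 = n20
n18 ∧ n20 = n20
n3 ∨ n5 = n18
n20 ∨ n4 = n18
n18 ∨ n18 = n18
n3 ∨ n13 = n19
n19 ∧ n13 = n13
n18 ∨ n13 = n17
n20 ∧ n17 = n20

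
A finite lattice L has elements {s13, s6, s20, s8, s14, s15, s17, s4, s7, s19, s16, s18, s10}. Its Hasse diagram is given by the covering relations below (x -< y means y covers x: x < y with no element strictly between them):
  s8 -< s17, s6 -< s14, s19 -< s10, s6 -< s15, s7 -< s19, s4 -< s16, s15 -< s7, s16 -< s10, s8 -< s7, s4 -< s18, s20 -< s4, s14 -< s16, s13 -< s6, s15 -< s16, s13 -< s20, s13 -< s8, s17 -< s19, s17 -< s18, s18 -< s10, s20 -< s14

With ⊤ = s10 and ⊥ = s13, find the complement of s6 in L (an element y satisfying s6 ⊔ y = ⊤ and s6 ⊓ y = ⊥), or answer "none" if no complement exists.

Need y with s6 ∨ y = s10 and s6 ∧ y = s13.
Checking each element gives: s18.

s18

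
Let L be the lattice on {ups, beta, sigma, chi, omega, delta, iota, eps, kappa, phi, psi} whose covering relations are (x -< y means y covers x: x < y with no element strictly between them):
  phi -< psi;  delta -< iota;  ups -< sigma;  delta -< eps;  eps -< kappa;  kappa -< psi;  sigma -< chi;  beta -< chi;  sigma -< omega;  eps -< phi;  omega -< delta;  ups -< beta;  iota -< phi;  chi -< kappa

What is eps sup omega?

Common upper bounds of {eps, omega}: eps, kappa, phi, psi.
The least among these is eps.

eps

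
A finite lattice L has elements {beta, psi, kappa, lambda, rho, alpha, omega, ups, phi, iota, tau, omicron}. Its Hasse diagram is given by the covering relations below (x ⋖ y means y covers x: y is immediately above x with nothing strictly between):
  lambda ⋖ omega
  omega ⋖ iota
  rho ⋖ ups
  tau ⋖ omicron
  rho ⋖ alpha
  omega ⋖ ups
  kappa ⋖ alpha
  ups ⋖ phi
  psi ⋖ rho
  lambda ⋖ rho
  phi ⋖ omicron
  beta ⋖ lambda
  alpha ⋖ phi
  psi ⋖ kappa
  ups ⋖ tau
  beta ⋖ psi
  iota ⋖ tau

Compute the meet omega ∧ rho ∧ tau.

Common lower bounds of {omega, rho, tau}: beta, lambda.
The greatest among these is lambda.

lambda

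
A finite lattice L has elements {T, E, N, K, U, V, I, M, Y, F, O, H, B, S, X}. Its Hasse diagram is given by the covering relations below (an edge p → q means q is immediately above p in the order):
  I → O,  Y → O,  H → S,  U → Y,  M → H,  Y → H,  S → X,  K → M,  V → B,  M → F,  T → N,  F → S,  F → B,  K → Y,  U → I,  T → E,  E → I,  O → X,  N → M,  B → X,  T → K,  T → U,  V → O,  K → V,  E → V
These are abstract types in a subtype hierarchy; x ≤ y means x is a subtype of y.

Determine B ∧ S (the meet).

F

Common lower bounds of {B, S}: F, K, M, N, T.
The greatest among these is F.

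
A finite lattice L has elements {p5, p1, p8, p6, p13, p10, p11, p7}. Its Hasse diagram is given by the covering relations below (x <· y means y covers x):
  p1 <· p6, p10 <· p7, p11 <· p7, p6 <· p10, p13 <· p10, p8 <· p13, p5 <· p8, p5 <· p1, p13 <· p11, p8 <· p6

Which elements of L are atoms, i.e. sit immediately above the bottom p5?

p1, p8

The atoms are exactly the elements that cover p5: p1, p8.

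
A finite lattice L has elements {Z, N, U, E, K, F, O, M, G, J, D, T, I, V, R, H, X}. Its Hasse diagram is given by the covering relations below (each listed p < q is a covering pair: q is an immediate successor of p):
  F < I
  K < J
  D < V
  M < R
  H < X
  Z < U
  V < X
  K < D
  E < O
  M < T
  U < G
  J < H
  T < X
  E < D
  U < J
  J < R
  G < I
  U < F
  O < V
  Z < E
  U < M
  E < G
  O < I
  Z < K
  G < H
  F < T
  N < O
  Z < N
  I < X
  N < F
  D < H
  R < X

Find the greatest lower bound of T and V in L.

Common lower bounds of {T, V}: N, Z.
The greatest among these is N.

N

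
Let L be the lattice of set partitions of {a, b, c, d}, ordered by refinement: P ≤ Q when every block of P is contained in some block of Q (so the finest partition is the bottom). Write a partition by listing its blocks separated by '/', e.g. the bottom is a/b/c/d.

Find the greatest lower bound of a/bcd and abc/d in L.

The meet (common refinement) of a/bcd and abc/d intersects blocks pairwise, giving a/bc/d.

a/bc/d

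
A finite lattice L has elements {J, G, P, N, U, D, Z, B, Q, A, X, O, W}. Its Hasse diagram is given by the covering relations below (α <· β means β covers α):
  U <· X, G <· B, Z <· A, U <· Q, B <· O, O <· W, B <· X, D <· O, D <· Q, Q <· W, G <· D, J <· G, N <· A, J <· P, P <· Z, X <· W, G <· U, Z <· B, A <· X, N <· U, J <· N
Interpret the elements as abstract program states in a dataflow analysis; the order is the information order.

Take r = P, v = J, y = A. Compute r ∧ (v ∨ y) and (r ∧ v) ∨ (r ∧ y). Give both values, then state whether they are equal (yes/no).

v ∨ y = A, so r ∧ (v ∨ y) = P ∧ A = P.
r ∧ v = J and r ∧ y = P, so (r ∧ v) ∨ (r ∧ y) = J ∨ P = P.
Equal: yes.

P; P; yes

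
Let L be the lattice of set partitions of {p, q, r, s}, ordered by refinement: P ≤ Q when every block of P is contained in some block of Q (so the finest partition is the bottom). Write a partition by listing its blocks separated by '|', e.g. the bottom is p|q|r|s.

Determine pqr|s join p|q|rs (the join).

The join of pqr|s and p|q|rs merges any blocks that overlap across the partitions, giving pqrs.

pqrs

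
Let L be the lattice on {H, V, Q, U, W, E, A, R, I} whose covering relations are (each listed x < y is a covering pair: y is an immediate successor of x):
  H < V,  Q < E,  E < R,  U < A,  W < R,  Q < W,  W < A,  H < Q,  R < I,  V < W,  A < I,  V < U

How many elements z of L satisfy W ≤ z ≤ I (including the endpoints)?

4

The interval [W, I] = {A, I, R, W}, which has 4 elements.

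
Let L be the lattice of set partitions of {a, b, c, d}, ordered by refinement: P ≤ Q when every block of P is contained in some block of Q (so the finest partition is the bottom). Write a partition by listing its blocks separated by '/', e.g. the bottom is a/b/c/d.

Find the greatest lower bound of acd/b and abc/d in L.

Common lower bounds of {acd/b, abc/d}: a/b/c/d, ac/b/d.
The greatest among these is ac/b/d.

ac/b/d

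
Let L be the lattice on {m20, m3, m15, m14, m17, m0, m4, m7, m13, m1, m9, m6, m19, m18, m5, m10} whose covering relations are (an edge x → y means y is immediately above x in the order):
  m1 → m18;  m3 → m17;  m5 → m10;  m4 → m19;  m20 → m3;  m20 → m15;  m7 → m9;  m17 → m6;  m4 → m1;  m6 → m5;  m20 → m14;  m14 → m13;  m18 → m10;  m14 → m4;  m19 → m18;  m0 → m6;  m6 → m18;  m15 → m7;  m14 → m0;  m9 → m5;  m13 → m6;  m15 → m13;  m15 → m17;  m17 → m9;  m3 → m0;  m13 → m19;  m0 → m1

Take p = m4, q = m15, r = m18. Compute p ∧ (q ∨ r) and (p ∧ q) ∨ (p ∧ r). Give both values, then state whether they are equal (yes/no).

m4; m4; yes

q ∨ r = m18, so p ∧ (q ∨ r) = m4 ∧ m18 = m4.
p ∧ q = m20 and p ∧ r = m4, so (p ∧ q) ∨ (p ∧ r) = m20 ∨ m4 = m4.
Equal: yes.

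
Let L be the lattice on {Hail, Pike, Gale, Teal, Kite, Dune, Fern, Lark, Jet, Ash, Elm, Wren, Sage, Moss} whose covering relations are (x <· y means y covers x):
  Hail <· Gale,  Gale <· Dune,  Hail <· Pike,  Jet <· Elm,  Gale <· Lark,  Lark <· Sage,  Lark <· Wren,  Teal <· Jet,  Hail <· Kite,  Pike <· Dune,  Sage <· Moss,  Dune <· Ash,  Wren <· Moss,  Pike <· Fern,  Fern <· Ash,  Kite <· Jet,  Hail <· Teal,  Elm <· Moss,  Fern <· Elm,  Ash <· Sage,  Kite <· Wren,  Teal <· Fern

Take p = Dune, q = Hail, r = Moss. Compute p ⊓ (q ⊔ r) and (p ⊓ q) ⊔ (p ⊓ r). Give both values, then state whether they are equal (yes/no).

Dune; Dune; yes

q ⊔ r = Moss, so p ⊓ (q ⊔ r) = Dune ⊓ Moss = Dune.
p ⊓ q = Hail and p ⊓ r = Dune, so (p ⊓ q) ⊔ (p ⊓ r) = Hail ⊔ Dune = Dune.
Equal: yes.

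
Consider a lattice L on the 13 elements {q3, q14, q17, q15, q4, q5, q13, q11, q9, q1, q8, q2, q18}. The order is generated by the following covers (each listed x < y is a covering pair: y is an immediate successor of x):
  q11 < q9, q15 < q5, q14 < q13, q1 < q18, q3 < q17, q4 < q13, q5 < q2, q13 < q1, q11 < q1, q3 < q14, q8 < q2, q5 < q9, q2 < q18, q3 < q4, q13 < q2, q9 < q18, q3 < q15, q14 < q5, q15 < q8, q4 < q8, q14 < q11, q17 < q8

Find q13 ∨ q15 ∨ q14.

q2

Common upper bounds of {q13, q15, q14}: q18, q2.
The least among these is q2.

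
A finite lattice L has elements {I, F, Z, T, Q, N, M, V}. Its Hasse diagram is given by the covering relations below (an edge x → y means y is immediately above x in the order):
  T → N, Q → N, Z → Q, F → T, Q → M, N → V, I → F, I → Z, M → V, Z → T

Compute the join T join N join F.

N

Common upper bounds of {T, N, F}: N, V.
The least among these is N.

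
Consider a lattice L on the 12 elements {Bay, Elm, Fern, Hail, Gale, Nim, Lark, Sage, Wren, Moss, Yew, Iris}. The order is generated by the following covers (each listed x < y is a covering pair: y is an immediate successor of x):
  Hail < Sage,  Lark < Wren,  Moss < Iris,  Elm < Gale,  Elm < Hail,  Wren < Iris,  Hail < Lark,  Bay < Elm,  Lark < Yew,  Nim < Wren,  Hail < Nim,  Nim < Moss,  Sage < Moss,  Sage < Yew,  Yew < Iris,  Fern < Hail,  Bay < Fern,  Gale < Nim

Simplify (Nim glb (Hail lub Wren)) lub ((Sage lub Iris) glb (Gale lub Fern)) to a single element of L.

Hail ∨ Wren = Wren
Nim ∧ Wren = Nim
Sage ∨ Iris = Iris
Gale ∨ Fern = Nim
Iris ∧ Nim = Nim
Nim ∨ Nim = Nim

Nim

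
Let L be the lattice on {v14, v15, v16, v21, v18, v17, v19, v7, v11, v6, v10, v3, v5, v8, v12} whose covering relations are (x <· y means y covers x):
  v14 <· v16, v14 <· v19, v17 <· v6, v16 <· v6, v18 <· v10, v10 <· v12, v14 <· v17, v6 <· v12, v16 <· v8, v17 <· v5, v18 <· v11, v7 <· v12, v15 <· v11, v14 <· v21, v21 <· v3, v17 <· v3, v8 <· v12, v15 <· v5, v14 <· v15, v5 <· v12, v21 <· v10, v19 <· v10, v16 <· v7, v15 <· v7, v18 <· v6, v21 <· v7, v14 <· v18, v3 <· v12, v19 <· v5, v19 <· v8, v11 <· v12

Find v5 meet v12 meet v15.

v15

Common lower bounds of {v5, v12, v15}: v14, v15.
The greatest among these is v15.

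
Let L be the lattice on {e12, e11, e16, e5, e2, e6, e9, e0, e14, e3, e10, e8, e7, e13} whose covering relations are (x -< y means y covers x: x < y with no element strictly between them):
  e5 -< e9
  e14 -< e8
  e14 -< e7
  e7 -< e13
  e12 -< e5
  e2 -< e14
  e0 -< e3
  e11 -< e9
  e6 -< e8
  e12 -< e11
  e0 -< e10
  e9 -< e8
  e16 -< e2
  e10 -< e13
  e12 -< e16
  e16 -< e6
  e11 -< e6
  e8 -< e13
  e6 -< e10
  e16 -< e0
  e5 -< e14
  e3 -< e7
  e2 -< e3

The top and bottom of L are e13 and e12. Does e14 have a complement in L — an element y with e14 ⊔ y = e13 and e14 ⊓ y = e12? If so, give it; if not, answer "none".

For every candidate y, either e14 ∨ y ≠ e13 or e14 ∧ y ≠ e12; no complement exists.

none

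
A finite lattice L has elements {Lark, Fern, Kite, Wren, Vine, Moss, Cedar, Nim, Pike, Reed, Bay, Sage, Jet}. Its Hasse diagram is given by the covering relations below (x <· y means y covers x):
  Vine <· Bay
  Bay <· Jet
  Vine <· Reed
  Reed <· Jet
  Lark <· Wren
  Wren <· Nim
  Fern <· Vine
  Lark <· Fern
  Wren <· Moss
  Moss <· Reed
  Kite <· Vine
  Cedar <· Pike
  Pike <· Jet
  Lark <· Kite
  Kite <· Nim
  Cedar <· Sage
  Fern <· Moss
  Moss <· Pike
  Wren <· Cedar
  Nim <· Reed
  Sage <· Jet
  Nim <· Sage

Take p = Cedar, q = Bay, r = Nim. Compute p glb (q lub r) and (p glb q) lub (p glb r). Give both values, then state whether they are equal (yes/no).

q lub r = Jet, so p glb (q lub r) = Cedar glb Jet = Cedar.
p glb q = Lark and p glb r = Wren, so (p glb q) lub (p glb r) = Lark lub Wren = Wren.
Equal: no.

Cedar; Wren; no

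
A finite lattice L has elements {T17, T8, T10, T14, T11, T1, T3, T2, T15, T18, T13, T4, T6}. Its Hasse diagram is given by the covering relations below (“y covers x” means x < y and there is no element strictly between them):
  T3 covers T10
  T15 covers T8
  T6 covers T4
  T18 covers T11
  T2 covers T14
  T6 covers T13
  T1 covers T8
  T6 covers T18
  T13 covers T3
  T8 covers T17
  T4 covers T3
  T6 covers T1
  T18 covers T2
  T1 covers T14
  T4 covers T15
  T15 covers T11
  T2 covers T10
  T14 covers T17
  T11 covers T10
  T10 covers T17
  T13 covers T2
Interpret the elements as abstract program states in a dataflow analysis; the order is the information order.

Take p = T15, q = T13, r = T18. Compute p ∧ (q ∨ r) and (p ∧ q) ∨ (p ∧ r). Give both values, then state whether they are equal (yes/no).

T15; T11; no

q ∨ r = T6, so p ∧ (q ∨ r) = T15 ∧ T6 = T15.
p ∧ q = T10 and p ∧ r = T11, so (p ∧ q) ∨ (p ∧ r) = T10 ∨ T11 = T11.
Equal: no.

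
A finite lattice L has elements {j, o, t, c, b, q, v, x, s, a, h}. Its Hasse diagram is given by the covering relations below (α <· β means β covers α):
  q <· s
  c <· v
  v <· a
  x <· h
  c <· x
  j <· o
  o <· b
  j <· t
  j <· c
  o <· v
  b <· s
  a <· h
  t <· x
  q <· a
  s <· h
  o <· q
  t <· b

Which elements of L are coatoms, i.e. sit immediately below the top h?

The coatoms are exactly the elements covered by h: a, s, x.

a, s, x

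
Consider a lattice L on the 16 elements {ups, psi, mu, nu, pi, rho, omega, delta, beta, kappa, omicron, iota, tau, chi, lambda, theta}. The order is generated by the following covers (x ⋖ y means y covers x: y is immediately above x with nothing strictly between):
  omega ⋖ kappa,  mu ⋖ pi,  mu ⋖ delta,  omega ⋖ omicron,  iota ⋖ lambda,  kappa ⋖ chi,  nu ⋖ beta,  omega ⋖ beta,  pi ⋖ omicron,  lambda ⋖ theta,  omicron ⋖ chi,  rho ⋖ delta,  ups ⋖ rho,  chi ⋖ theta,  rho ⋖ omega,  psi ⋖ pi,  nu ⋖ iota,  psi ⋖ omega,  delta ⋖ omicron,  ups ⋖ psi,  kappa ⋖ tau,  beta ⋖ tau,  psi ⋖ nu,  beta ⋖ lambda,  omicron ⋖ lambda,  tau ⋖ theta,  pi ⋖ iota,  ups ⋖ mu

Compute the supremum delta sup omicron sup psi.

Common upper bounds of {delta, omicron, psi}: chi, lambda, omicron, theta.
The least among these is omicron.

omicron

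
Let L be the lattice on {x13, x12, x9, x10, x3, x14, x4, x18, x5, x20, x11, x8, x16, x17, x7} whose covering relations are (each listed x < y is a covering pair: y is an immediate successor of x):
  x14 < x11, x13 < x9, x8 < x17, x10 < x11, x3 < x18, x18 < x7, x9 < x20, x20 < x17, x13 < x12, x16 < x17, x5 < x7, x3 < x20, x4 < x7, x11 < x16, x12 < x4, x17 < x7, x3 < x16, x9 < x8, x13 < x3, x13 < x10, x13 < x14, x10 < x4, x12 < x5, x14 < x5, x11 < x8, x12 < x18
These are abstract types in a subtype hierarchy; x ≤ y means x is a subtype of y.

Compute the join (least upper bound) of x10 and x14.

x11

Common upper bounds of {x10, x14}: x11, x16, x17, x7, x8.
The least among these is x11.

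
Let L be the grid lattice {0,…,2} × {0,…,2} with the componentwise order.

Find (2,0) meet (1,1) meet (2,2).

Common lower bounds of {(2,0), (1,1), (2,2)}: (0,0), (1,0).
The greatest among these is (1,0).

(1,0)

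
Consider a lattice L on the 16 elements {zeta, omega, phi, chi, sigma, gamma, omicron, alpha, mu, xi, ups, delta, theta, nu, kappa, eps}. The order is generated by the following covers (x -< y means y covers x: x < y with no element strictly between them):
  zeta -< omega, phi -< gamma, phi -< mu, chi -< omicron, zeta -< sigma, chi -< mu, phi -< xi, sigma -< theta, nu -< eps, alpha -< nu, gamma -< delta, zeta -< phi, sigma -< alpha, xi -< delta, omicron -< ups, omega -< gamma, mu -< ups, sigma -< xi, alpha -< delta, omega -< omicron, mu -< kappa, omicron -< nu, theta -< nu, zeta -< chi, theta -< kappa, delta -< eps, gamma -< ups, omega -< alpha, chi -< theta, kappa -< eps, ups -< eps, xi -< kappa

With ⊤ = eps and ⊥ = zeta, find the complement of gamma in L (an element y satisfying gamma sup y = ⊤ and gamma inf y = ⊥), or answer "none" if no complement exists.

Need y with gamma ∨ y = eps and gamma ∧ y = zeta.
Checking each element gives: theta.

theta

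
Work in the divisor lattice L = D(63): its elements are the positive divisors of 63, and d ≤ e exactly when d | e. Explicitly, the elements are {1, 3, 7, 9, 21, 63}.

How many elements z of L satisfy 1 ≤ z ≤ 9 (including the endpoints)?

The interval [1, 9] = {1, 3, 9}, which has 3 elements.

3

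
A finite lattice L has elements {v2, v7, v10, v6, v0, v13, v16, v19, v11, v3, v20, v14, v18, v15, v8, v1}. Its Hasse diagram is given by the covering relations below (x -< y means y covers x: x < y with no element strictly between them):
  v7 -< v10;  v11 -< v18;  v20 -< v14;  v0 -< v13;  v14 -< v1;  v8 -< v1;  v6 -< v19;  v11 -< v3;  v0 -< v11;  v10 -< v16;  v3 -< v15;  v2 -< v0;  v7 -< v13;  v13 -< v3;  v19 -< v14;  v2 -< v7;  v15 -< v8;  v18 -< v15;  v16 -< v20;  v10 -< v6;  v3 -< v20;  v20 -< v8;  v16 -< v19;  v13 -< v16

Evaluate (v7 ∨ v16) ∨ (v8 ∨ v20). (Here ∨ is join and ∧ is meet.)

v7 ∨ v16 = v16
v8 ∨ v20 = v8
v16 ∨ v8 = v8

v8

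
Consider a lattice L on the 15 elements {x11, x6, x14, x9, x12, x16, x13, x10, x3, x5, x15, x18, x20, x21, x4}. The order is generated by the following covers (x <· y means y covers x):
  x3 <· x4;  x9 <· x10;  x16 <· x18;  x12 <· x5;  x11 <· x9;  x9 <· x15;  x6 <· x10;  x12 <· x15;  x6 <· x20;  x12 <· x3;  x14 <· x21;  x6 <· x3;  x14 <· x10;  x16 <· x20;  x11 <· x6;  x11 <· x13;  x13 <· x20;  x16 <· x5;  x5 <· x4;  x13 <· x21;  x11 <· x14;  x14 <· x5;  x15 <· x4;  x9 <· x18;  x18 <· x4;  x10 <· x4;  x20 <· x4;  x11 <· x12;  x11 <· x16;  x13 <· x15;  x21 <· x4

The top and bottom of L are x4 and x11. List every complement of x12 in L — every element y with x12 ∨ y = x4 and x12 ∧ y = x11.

x10, x18, x20, x21

Need y with x12 ∨ y = x4 and x12 ∧ y = x11.
Checking each element gives: x10, x18, x20, x21.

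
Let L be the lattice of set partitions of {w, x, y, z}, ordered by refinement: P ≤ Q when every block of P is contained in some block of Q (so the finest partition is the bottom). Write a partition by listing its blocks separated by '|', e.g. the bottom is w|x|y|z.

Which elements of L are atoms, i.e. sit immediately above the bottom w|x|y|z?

The atoms are exactly the elements that cover w|x|y|z: wx|y|z, wy|x|z, wz|x|y, w|xy|z, w|xz|y, w|x|yz.

wx|y|z, wy|x|z, wz|x|y, w|xy|z, w|xz|y, w|x|yz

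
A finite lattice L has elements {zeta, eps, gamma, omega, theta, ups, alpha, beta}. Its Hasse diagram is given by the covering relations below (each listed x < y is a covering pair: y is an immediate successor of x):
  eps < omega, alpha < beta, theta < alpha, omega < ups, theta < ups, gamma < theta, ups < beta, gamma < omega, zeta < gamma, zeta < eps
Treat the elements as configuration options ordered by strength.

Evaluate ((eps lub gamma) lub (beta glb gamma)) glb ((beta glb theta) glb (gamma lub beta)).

eps ∨ gamma = omega
beta ∧ gamma = gamma
omega ∨ gamma = omega
beta ∧ theta = theta
gamma ∨ beta = beta
theta ∧ beta = theta
omega ∧ theta = gamma

gamma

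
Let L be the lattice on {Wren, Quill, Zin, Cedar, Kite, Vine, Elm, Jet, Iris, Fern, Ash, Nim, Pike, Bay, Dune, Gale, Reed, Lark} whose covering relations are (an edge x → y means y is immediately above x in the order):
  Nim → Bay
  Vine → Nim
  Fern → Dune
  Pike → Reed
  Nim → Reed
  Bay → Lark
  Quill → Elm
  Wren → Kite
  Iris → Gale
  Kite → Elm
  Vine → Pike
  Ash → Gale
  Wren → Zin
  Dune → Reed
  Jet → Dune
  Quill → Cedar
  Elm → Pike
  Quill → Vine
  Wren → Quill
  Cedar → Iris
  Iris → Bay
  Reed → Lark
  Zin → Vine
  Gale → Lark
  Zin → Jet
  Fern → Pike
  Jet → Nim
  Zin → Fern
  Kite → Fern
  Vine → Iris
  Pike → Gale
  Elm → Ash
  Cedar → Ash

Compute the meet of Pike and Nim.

Vine

Common lower bounds of {Pike, Nim}: Quill, Vine, Wren, Zin.
The greatest among these is Vine.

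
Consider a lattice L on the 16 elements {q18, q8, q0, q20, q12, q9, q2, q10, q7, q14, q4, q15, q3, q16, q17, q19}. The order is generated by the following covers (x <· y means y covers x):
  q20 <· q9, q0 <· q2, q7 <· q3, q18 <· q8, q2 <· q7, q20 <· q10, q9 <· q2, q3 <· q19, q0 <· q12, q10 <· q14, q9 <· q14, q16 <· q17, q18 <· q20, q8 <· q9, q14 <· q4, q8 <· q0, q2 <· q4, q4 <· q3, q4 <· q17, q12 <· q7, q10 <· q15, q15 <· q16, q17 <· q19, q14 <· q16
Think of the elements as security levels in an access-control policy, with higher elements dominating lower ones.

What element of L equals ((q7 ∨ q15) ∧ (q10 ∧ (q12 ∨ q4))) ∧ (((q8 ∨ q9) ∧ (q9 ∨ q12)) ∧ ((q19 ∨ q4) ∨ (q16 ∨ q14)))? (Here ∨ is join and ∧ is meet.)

q20

q7 ∨ q15 = q19
q12 ∨ q4 = q3
q10 ∧ q3 = q10
q19 ∧ q10 = q10
q8 ∨ q9 = q9
q9 ∨ q12 = q7
q9 ∧ q7 = q9
q19 ∨ q4 = q19
q16 ∨ q14 = q16
q19 ∨ q16 = q19
q9 ∧ q19 = q9
q10 ∧ q9 = q20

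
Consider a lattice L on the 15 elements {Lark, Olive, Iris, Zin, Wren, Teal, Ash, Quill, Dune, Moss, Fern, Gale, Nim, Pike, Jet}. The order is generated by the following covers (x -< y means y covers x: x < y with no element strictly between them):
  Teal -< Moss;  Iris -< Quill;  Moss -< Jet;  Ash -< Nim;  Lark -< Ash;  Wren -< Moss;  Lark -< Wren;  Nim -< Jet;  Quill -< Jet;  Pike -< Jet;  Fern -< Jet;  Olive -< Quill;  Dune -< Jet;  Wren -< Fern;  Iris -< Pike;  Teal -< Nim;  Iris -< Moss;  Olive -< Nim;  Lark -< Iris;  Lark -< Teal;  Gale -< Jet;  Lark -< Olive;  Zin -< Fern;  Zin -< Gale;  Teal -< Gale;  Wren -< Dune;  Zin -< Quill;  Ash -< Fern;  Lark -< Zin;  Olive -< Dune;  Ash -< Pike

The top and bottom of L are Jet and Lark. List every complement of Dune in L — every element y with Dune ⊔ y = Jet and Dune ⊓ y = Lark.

Need y with Dune ∨ y = Jet and Dune ∧ y = Lark.
Checking each element gives: Ash, Gale, Iris, Pike, Teal, Zin.

Ash, Gale, Iris, Pike, Teal, Zin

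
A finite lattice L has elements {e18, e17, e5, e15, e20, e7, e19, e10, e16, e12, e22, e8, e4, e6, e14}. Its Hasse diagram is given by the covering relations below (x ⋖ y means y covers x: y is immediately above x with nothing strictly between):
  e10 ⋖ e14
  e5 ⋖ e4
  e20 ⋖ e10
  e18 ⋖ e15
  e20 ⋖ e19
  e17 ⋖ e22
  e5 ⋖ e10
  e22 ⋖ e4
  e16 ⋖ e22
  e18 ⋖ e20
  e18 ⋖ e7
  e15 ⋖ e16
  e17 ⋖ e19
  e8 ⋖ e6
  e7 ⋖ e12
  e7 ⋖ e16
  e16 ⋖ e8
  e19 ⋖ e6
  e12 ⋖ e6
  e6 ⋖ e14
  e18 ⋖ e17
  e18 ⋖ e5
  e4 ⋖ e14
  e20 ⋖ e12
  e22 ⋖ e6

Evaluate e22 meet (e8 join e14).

e22

e8 ∨ e14 = e14
e22 ∧ e14 = e22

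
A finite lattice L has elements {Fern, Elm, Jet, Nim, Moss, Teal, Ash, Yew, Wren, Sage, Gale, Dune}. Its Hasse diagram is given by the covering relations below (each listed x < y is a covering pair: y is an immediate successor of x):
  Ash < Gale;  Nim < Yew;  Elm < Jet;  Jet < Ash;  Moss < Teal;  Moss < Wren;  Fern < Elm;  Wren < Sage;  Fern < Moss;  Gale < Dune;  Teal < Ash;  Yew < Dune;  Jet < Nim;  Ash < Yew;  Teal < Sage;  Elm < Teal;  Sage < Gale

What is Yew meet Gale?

Ash

Common lower bounds of {Yew, Gale}: Ash, Elm, Fern, Jet, Moss, Teal.
The greatest among these is Ash.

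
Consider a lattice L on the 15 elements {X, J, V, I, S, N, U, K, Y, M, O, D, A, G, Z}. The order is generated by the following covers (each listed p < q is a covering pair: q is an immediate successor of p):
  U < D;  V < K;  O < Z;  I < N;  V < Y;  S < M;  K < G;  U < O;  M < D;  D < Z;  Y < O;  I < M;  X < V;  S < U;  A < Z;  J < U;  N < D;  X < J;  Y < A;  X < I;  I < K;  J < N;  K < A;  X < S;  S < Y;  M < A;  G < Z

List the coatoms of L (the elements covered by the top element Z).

The coatoms are exactly the elements covered by Z: A, D, G, O.

A, D, G, O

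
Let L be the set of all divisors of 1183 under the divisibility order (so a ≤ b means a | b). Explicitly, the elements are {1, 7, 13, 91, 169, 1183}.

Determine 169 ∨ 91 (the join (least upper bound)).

In the divisibility order, the join is the least common multiple: lcm(169, 91) = 1183.

1183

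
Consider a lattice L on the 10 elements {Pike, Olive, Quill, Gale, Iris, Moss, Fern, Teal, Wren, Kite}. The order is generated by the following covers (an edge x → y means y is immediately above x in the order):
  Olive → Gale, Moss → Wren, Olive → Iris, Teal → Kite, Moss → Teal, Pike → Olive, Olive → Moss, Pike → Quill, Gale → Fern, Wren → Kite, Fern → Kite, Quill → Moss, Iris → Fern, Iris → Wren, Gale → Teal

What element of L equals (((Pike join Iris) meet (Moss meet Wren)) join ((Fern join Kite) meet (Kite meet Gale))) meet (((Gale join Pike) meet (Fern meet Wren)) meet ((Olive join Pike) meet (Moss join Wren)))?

Pike ∨ Iris = Iris
Moss ∧ Wren = Moss
Iris ∧ Moss = Olive
Fern ∨ Kite = Kite
Kite ∧ Gale = Gale
Kite ∧ Gale = Gale
Olive ∨ Gale = Gale
Gale ∨ Pike = Gale
Fern ∧ Wren = Iris
Gale ∧ Iris = Olive
Olive ∨ Pike = Olive
Moss ∨ Wren = Wren
Olive ∧ Wren = Olive
Olive ∧ Olive = Olive
Gale ∧ Olive = Olive

Olive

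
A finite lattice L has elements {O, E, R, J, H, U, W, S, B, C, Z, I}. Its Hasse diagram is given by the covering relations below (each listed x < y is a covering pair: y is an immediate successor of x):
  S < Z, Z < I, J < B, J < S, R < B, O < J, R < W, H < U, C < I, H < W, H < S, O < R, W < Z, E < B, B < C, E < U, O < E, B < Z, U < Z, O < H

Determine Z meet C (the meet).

B

Common lower bounds of {Z, C}: B, E, J, O, R.
The greatest among these is B.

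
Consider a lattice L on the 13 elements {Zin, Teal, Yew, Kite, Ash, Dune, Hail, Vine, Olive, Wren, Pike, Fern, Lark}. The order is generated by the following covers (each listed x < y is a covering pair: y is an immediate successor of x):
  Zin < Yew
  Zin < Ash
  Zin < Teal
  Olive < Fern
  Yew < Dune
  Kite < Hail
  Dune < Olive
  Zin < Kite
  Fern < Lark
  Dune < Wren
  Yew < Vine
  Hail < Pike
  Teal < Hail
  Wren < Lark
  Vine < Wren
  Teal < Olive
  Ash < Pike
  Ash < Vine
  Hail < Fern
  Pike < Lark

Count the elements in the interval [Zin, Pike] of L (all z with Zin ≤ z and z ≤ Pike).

6

The interval [Zin, Pike] = {Ash, Hail, Kite, Pike, Teal, Zin}, which has 6 elements.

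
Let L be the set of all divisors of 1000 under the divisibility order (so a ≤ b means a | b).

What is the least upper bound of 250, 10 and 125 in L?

In the divisibility order, the join is the least common multiple: lcm(250, 10, 125) = 250.

250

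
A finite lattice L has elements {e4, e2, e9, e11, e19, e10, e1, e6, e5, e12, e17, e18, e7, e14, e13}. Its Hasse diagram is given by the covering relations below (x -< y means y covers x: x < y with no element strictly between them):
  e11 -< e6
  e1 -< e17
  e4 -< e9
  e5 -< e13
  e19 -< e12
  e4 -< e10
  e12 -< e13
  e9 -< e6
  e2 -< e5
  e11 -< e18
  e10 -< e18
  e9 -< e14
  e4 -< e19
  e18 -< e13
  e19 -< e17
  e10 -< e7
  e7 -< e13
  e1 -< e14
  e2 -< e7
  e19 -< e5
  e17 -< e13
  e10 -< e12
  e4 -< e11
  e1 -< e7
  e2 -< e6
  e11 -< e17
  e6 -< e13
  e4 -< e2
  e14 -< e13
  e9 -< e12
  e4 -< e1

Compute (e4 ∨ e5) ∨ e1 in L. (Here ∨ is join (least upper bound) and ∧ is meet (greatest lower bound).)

e4 ∨ e5 = e5
e5 ∨ e1 = e13

e13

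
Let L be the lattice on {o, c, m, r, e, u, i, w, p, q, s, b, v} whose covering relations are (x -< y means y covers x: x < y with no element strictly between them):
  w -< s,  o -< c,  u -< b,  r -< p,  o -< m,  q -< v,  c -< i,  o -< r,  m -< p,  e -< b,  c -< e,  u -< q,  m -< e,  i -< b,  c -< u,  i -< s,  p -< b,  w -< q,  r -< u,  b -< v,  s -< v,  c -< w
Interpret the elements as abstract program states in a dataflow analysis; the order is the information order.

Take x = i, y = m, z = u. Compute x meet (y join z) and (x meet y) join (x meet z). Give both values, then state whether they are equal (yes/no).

i; c; no

y join z = b, so x meet (y join z) = i meet b = i.
x meet y = o and x meet z = c, so (x meet y) join (x meet z) = o join c = c.
Equal: no.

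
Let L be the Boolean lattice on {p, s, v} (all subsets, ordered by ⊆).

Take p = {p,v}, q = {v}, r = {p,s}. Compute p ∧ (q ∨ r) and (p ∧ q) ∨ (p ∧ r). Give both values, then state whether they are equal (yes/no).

{p,v}; {p,v}; yes

q ∨ r = {p,s,v}, so p ∧ (q ∨ r) = {p,v} ∧ {p,s,v} = {p,v}.
p ∧ q = {v} and p ∧ r = {p}, so (p ∧ q) ∨ (p ∧ r) = {v} ∨ {p} = {p,v}.
Equal: yes.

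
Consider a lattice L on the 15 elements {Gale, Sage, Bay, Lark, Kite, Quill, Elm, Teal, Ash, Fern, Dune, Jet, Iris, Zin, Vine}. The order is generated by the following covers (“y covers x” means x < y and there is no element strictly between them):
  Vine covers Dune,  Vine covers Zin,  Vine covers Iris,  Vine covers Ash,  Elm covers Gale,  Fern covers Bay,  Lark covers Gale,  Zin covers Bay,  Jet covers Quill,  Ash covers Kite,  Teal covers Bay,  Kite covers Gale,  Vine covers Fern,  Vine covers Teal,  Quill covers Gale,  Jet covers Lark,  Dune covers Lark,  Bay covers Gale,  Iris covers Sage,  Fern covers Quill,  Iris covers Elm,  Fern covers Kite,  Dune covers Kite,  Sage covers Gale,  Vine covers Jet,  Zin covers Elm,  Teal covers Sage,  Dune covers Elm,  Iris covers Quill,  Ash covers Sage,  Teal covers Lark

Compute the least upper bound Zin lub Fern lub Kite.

Common upper bounds of {Zin, Fern, Kite}: Vine.
The least among these is Vine.

Vine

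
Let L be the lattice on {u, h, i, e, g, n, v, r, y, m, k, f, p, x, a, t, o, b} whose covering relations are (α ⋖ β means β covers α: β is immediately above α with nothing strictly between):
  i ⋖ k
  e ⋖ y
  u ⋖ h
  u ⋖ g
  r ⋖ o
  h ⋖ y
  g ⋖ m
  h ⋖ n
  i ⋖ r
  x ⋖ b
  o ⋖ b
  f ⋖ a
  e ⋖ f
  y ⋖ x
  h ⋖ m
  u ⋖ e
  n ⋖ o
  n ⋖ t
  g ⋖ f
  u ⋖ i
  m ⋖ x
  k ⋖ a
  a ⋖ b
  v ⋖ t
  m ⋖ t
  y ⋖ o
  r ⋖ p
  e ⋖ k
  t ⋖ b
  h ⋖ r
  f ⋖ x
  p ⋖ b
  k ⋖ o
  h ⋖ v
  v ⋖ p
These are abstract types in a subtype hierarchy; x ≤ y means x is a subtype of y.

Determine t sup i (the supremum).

b

Common upper bounds of {t, i}: b.
The least among these is b.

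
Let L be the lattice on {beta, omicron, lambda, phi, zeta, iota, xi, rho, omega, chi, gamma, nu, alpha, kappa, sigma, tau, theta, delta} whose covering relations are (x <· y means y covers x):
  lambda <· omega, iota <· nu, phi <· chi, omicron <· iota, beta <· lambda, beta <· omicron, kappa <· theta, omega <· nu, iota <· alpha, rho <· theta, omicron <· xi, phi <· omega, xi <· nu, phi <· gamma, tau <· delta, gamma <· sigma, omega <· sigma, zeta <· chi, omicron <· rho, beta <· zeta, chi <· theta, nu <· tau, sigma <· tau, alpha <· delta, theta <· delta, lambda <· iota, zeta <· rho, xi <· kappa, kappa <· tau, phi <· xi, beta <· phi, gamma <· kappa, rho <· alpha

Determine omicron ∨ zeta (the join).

rho

Common upper bounds of {omicron, zeta}: alpha, delta, rho, theta.
The least among these is rho.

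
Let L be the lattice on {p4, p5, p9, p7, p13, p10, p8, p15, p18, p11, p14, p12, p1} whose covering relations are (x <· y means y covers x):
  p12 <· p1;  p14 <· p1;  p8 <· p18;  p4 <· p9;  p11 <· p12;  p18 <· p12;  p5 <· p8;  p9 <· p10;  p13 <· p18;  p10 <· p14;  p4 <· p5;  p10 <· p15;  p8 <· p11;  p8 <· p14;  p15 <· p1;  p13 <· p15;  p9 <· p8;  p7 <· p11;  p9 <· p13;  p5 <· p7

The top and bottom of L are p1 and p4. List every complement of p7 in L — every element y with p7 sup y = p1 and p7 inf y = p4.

p10, p15

Need y with p7 ∨ y = p1 and p7 ∧ y = p4.
Checking each element gives: p10, p15.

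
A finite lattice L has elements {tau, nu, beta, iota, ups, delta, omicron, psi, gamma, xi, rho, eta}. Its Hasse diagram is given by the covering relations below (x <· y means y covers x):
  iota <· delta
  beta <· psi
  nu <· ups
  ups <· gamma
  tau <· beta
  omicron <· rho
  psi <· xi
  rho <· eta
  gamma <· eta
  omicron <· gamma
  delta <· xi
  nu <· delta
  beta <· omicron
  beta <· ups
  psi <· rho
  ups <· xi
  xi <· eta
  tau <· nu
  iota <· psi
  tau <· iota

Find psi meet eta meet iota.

iota

Common lower bounds of {psi, eta, iota}: iota, tau.
The greatest among these is iota.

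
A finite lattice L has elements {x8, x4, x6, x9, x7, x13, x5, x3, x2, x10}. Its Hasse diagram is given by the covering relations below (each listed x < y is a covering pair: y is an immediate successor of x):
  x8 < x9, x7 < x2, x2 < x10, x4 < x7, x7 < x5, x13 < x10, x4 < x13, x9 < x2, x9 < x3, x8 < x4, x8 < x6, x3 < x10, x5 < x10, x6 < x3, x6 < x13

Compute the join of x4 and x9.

x2

Common upper bounds of {x4, x9}: x10, x2.
The least among these is x2.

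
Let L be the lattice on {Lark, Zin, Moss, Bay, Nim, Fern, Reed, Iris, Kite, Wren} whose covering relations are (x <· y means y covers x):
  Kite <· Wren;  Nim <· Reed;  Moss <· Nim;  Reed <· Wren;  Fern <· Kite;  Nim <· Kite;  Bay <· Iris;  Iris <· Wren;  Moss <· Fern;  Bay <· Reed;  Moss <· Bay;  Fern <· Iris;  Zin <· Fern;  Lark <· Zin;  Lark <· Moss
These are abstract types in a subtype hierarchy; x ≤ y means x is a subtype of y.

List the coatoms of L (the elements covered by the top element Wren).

The coatoms are exactly the elements covered by Wren: Iris, Kite, Reed.

Iris, Kite, Reed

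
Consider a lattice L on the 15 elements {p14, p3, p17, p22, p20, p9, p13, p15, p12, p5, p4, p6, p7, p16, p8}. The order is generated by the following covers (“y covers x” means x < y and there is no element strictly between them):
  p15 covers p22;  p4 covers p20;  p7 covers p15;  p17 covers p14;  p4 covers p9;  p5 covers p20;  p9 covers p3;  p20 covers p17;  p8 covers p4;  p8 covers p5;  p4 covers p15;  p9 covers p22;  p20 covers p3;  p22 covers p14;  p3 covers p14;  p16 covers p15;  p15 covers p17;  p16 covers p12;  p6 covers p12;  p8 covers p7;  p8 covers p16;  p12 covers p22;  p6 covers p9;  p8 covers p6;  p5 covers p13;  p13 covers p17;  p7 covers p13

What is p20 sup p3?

Common upper bounds of {p20, p3}: p20, p4, p5, p8.
The least among these is p20.

p20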